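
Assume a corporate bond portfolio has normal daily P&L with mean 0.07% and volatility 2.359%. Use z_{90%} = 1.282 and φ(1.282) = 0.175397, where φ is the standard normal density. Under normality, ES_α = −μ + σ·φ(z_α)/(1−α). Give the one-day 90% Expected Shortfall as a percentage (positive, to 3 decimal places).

4.068%

Tail multiplier: φ(z)/(1−α) = 0.175397 / 0.1 = 1.754.
ES = −(0.07%) + 2.359% × 1.754 = 4.068%.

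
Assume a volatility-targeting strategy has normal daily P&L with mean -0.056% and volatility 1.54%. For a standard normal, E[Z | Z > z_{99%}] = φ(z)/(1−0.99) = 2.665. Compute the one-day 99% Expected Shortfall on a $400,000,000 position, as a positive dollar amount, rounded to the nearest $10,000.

ES = −(-0.056%) + 1.54% × 2.665 = 4.160%.
On $400,000,000: 0.04160 × $400,000,000 = $16,640,000.

$16,640,000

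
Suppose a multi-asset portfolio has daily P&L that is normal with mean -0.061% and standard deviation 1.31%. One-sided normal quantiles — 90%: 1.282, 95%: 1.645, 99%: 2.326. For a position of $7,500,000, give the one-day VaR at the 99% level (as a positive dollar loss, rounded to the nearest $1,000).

$233,000

VaR = −μ + z·σ = −(-0.061%) + 2.326 × 1.31% = 3.108%.
On $7,500,000: 0.03108 × $7,500,000 = $233,100.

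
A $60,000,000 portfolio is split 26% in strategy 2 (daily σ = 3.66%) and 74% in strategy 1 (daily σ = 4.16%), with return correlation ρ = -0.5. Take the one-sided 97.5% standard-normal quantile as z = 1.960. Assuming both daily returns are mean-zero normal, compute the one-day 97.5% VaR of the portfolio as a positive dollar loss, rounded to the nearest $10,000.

σ_p² = 0.26²·3.66² + 0.74²·4.16² + 2·-0.5·0.26·0.74·3.66·4.16 = 7.4527 (%²).
σ_p = √7.4527 = 2.730%.
VaR = 1.960 × 2.730% = 5.351%; on $60,000,000 that is $3,210,600.

$3,210,000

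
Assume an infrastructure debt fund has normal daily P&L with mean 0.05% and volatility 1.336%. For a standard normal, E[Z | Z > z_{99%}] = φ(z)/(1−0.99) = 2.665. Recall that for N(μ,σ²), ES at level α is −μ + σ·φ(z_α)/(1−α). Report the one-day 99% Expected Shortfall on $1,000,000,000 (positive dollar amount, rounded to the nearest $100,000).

ES = −(0.05%) + 1.336% × 2.665 = 3.510%.
On $1,000,000,000: 0.03510 × $1,000,000,000 = $35,100,000.

$35,100,000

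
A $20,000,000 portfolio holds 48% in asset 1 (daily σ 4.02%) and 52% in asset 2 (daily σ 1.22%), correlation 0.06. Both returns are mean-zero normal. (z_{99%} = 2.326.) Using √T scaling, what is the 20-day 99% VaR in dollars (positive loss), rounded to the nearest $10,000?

σ_p = √(0.48²·4.02² + 0.52²·1.22² + 2·0.06·0.48·0.52·4.02·1.22) = 2.067%.
σ_{20d} = 2.067% × √20 = 9.244%.
VaR = 2.326 × 9.244% = 21.502%; on $20,000,000 that is $4,300,400.

$4,300,000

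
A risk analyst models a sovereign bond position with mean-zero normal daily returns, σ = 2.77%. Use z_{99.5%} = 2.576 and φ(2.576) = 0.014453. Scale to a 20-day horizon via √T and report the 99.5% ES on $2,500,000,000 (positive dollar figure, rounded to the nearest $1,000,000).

$895,000,000

σ_{20d} = 2.77% × √20 = 12.388%.
ES multiplier = φ(z)/(1−α) = 0.014453/0.005 = 2.891.
ES = 12.388% × 2.891 = 35.814%; on $2,500,000,000: $895,350,000.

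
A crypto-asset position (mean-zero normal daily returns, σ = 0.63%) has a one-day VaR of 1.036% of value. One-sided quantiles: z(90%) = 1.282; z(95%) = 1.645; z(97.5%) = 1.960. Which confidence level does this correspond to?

95%

Implied z = VaR/σ = 1.036 / 0.63 = 1.644.
This matches z(95%) = 1.645.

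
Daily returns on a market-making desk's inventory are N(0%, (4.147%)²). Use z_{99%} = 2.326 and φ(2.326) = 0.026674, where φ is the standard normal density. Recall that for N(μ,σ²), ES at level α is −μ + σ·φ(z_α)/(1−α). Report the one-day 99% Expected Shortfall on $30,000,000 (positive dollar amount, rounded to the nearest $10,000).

$3,320,000

Tail multiplier: φ(z)/(1−α) = 0.026674 / 0.01 = 2.667.
ES = 4.147% × 2.667 = 11.060%.
On $30,000,000: 0.11060 × $30,000,000 = $3,318,000.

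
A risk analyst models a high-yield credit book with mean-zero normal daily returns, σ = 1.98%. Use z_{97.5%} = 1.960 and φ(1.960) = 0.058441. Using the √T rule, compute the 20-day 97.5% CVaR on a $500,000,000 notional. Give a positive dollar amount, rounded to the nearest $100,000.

$103,500,000

σ_{20d} = 1.98% × √20 = 8.855%.
ES multiplier = φ(z)/(1−α) = 0.058441/0.025 = 2.338.
ES = 8.855% × 2.338 = 20.703%; on $500,000,000: $103,515,000.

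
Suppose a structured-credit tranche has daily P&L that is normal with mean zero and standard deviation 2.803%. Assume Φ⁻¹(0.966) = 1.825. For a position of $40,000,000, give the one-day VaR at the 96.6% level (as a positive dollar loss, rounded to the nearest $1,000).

VaR = z·σ = 1.825 × 2.803% = 5.115%.
On $40,000,000: 0.05115 × $40,000,000 = $2,046,000.

$2,046,000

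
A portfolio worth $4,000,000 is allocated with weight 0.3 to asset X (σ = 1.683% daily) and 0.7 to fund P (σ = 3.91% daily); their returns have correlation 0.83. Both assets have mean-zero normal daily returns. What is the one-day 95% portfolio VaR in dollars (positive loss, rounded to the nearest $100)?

$208,500

σ_p² = 0.3²·1.683² + 0.7²·3.91² + 2·0.83·0.3·0.7·1.683·3.91 = 10.0401 (%²).
σ_p = √10.0401 = 3.169%.
At 95%, z = 1.645.
VaR = 1.645 × 3.169% = 5.213%; on $4,000,000 that is $208,520.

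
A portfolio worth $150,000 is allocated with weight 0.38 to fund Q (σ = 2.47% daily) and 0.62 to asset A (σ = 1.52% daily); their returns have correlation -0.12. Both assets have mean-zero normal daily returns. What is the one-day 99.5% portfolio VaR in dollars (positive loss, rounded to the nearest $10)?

σ_p² = 0.38²·2.47² + 0.62²·1.52² + 2·-0.12·0.38·0.62·2.47·1.52 = 1.5568 (%²).
σ_p = √1.5568 = 1.248%.
At 99.5%, z = 2.576.
VaR = 2.576 × 1.248% = 3.215%; on $150,000 that is $4,822.

$4,820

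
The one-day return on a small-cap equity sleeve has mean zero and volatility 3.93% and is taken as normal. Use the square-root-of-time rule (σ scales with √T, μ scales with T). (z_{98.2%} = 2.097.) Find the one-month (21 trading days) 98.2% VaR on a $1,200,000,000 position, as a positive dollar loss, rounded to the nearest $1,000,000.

$453,000,000

σ_{21d} = 3.93% × √21 = 18.010%.
VaR = 2.097 × 18.010% = 37.767%.
On $1,200,000,000: 0.37767 × $1,200,000,000 = $453,204,000.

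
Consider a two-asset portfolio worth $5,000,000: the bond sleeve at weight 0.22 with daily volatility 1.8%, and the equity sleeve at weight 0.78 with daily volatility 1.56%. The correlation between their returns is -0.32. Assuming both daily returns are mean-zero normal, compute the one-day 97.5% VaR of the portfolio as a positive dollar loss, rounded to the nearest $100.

$113,000

σ_p² = 0.22²·1.8² + 0.78²·1.56² + 2·-0.32·0.22·0.78·1.8·1.56 = 1.3290 (%²).
σ_p = √1.3290 = 1.153%.
At 97.5%, z = 1.960.
VaR = 1.960 × 1.153% = 2.260%; on $5,000,000 that is $113,000.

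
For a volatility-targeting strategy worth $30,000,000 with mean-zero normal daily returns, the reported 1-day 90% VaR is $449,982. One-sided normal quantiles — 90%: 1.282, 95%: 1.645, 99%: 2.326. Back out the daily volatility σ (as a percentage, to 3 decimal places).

1.170%

VaR as a fraction: $449,982 / $30,000,000 = 1.500%.
σ = VaR / z = 1.500% / 1.282 = 1.170%.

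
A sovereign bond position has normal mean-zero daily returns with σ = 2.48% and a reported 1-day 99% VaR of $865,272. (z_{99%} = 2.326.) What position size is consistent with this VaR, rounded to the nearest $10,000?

VaR as a fraction of value: z·σ = 2.326 × 2.48% = 5.76848%.
Position = $865,272 / 0.0576848 = $15,000,000.

$15,000,000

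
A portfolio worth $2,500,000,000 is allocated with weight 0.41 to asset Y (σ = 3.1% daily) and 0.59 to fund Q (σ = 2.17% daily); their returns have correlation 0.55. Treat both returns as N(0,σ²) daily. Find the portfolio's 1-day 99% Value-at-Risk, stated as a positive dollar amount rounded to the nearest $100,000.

$130,600,000

σ_p² = 0.41²·3.1² + 0.59²·2.17² + 2·0.55·0.41·0.59·3.1·2.17 = 5.0446 (%²).
σ_p = √5.0446 = 2.246%.
At 99%, z = 2.326.
VaR = 2.326 × 2.246% = 5.224%; on $2,500,000,000 that is $130,600,000.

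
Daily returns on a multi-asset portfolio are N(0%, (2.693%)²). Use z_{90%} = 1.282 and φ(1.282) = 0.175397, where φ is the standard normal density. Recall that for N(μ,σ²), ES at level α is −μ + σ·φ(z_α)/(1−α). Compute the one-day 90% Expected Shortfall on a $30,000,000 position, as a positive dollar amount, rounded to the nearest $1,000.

$1,417,000

Tail multiplier: φ(z)/(1−α) = 0.175397 / 0.1 = 1.754.
ES = 2.693% × 1.754 = 4.724%.
On $30,000,000: 0.04724 × $30,000,000 = $1,417,200.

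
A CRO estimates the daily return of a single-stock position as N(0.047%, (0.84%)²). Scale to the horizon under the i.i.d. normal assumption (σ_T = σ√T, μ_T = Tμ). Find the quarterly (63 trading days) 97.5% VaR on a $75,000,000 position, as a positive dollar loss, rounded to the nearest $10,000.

$7,580,000

At 97.5%, z = 1.960.
σ_{63d} = 0.84% × √63 = 6.667%; μ_{63d} = 63 × 0.047% = 2.961%.
VaR = −(2.961%) + 1.960 × 6.667% = 10.106%.
On $75,000,000: 0.10106 × $75,000,000 = $7,579,500.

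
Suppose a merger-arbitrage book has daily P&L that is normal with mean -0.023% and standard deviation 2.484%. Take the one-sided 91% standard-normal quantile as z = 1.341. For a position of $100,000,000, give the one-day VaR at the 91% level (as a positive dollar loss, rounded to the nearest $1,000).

VaR = −μ + z·σ = −(-0.023%) + 1.341 × 2.484% = 3.354%.
On $100,000,000: 0.03354 × $100,000,000 = $3,354,000.

$3,354,000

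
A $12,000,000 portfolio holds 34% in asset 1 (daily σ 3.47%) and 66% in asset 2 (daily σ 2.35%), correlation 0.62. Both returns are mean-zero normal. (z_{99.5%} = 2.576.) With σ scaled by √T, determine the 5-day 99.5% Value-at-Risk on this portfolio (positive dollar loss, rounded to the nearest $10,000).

σ_p = √(0.34²·3.47² + 0.66²·2.35² + 2·0.62·0.34·0.66·3.47·2.35) = 2.463%.
σ_{5d} = 2.463% × √5 = 5.507%.
VaR = 2.576 × 5.507% = 14.186%; on $12,000,000 that is $1,702,320.

$1,700,000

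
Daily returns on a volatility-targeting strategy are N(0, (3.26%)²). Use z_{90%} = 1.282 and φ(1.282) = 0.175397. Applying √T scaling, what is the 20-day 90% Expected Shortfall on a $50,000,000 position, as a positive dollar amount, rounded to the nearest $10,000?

$12,790,000

σ_{20d} = 3.26% × √20 = 14.579%.
ES multiplier = φ(z)/(1−α) = 0.175397/0.1 = 1.754.
ES = 14.579% × 1.754 = 25.572%; on $50,000,000: $12,786,000.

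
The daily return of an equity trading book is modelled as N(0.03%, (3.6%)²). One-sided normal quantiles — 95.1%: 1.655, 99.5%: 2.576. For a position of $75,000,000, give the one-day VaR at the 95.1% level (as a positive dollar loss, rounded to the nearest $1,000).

VaR = −μ + z·σ = −(0.03%) + 1.655 × 3.6% = 5.928%.
On $75,000,000: 0.05928 × $75,000,000 = $4,446,000.

$4,446,000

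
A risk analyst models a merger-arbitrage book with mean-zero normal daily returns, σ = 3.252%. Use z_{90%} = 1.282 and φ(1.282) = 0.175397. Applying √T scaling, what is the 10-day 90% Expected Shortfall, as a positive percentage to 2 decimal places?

18.04%

σ_{10d} = 3.252% × √10 = 10.284%.
ES multiplier = φ(z)/(1−α) = 0.175397/0.1 = 1.754.
ES = 10.284% × 1.754 = 18.038%.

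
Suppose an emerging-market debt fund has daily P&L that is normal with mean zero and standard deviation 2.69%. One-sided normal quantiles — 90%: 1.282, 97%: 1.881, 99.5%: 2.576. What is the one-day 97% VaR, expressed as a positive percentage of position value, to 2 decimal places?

VaR = z·σ = 1.881 × 2.69% = 5.060%.

5.06%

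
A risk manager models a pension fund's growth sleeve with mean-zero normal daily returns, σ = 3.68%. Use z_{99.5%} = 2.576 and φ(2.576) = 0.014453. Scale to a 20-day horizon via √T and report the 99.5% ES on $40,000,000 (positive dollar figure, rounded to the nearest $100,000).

σ_{20d} = 3.68% × √20 = 16.457%.
ES multiplier = φ(z)/(1−α) = 0.014453/0.005 = 2.891.
ES = 16.457% × 2.891 = 47.577%; on $40,000,000: $19,030,800.

$19,000,000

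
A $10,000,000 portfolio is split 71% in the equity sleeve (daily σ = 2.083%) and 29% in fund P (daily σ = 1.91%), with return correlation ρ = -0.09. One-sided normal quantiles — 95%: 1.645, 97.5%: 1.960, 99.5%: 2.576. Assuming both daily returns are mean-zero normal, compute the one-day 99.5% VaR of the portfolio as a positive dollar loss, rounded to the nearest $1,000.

σ_p² = 0.71²·2.083² + 0.29²·1.91² + 2·-0.09·0.71·0.29·2.083·1.91 = 2.3466 (%²).
σ_p = √2.3466 = 1.532%.
VaR = 2.576 × 1.532% = 3.946%; on $10,000,000 that is $394,600.

$395,000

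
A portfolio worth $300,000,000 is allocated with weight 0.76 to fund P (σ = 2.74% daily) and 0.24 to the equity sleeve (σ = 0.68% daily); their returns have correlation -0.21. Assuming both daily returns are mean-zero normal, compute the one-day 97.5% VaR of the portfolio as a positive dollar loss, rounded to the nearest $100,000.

$12,100,000

σ_p² = 0.76²·2.74² + 0.24²·0.68² + 2·-0.21·0.76·0.24·2.74·0.68 = 4.2203 (%²).
σ_p = √4.2203 = 2.054%.
At 97.5%, z = 1.960.
VaR = 1.960 × 2.054% = 4.026%; on $300,000,000 that is $12,078,000.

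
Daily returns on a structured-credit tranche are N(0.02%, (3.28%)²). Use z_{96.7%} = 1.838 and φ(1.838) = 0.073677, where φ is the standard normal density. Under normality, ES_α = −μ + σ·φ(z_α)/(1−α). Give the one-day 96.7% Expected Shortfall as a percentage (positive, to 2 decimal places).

Tail multiplier: φ(z)/(1−α) = 0.073677 / 0.033 = 2.233.
ES = −(0.02%) + 3.28% × 2.233 = 7.304%.

7.30%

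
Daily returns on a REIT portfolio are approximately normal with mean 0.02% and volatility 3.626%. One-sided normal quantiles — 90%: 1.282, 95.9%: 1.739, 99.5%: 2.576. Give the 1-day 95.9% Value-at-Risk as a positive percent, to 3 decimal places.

VaR = −μ + z·σ = −(0.02%) + 1.739 × 3.626% = 6.286%.

6.286%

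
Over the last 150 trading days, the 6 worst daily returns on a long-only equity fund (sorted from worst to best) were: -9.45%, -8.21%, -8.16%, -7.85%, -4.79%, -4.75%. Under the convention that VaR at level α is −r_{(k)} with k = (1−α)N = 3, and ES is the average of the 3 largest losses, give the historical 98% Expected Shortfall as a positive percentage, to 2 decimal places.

The 3 worst returns sum to -25.82%.
ES = −(-25.82%) / 3 = 8.6066…% ≈ 8.61%.

8.61%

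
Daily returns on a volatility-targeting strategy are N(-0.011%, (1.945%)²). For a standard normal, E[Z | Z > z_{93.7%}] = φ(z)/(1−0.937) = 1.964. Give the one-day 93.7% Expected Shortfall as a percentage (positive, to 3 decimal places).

ES = −(-0.011%) + 1.945% × 1.964 = 3.831%.

3.831%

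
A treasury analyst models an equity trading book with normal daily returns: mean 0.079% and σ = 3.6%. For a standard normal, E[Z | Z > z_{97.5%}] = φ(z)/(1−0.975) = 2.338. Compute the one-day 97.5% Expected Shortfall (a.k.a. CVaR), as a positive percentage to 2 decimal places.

ES = −(0.079%) + 3.6% × 2.338 = 8.338%.

8.34%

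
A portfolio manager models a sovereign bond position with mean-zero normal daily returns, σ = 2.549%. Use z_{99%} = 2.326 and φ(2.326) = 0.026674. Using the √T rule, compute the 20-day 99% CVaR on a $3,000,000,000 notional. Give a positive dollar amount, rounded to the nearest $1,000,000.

σ_{20d} = 2.549% × √20 = 11.399%.
ES multiplier = φ(z)/(1−α) = 0.026674/0.01 = 2.667.
ES = 11.399% × 2.667 = 30.401%; on $3,000,000,000: $912,030,000.

$912,000,000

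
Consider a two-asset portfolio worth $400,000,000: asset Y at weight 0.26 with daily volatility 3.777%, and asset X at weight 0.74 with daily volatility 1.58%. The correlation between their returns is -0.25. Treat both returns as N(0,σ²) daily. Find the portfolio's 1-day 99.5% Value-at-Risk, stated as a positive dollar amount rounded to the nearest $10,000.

$13,660,000

σ_p² = 0.26²·3.777² + 0.74²·1.58² + 2·-0.25·0.26·0.74·3.777·1.58 = 1.7573 (%²).
σ_p = √1.7573 = 1.326%.
At 99.5%, z = 2.576.
VaR = 2.576 × 1.326% = 3.416%; on $400,000,000 that is $13,664,000.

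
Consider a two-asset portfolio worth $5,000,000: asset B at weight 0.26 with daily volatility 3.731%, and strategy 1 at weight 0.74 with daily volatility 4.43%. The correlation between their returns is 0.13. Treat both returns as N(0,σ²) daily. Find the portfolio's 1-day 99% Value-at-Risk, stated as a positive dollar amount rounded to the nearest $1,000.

$411,000

σ_p² = 0.26²·3.731² + 0.74²·4.43² + 2·0.13·0.26·0.74·3.731·4.43 = 12.5144 (%²).
σ_p = √12.5144 = 3.538%.
At 99%, z = 2.326.
VaR = 2.326 × 3.538% = 8.229%; on $5,000,000 that is $411,450.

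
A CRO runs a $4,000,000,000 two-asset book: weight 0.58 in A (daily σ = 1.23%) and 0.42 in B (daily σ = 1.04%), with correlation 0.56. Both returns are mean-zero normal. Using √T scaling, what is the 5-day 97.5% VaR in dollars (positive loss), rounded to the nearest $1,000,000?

σ_p = √(0.58²·1.23² + 0.42²·1.04² + 2·0.56·0.58·0.42·1.23·1.04) = 1.024%.
σ_{5d} = 1.024% × √5 = 2.290%.
z(97.5%) = 1.960.
VaR = 1.960 × 2.290% = 4.488%; on $4,000,000,000 that is $179,520,000.

$180,000,000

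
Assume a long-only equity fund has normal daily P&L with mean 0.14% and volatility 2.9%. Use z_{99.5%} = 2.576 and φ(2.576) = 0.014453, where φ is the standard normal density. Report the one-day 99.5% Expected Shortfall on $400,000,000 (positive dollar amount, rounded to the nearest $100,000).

$33,000,000

Tail multiplier: φ(z)/(1−α) = 0.014453 / 0.005 = 2.891.
ES = −(0.14%) + 2.9% × 2.891 = 8.244%.
On $400,000,000: 0.08244 × $400,000,000 = $32,976,000.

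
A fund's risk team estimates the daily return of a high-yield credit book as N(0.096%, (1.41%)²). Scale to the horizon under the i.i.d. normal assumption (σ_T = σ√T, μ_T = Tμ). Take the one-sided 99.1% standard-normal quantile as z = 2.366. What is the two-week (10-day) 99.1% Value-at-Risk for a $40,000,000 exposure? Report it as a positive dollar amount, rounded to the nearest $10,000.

$3,840,000

σ_{10d} = 1.41% × √10 = 4.459%; μ_{10d} = 10 × 0.096% = 0.960%.
VaR = −(0.960%) + 2.366 × 4.459% = 9.590%.
On $40,000,000: 0.09590 × $40,000,000 = $3,836,000.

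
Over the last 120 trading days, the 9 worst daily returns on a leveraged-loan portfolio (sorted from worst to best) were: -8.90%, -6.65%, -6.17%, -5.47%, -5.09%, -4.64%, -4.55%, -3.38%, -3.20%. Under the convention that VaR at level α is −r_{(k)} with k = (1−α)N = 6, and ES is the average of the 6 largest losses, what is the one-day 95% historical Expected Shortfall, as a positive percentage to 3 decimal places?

6.153%

The 6 worst returns sum to -36.92%.
ES = −(-36.92%) / 6 = 6.1533…% ≈ 6.153%.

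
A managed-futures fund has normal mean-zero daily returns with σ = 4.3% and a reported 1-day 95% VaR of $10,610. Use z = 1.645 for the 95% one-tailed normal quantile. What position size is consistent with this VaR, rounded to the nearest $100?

VaR as a fraction of value: z·σ = 1.645 × 4.3% = 7.0735%.
Position = $10,610 / 0.070735 = $149,996.

$150,000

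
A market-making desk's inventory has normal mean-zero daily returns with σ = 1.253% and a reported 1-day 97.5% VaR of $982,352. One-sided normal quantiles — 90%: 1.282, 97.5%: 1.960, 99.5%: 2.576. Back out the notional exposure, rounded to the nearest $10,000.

VaR as a fraction of value: z·σ = 1.960 × 1.253% = 2.45588%.
Position = $982,352 / 0.0245588 = $40,000,000.

$40,000,000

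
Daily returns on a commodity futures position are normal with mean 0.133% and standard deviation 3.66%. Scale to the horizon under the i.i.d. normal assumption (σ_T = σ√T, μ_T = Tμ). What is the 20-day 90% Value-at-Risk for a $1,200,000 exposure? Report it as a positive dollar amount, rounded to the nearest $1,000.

At 90%, z = 1.282.
σ_{20d} = 3.66% × √20 = 16.368%; μ_{20d} = 20 × 0.133% = 2.660%.
VaR = −(2.660%) + 1.282 × 16.368% = 18.324%.
On $1,200,000: 0.18324 × $1,200,000 = $219,888.

$220,000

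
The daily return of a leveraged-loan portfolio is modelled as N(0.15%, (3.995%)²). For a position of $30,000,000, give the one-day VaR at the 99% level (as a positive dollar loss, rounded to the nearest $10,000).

$2,740,000

At 99% one-sided, z = 2.326.
VaR = −μ + z·σ = −(0.15%) + 2.326 × 3.995% = 9.142%.
On $30,000,000: 0.09142 × $30,000,000 = $2,742,600.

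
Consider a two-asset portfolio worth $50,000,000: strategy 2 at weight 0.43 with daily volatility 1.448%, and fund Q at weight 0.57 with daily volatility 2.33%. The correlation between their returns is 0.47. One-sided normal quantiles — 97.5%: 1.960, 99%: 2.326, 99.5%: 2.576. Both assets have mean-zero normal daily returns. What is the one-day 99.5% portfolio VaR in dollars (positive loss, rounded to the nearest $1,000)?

$2,204,000

σ_p² = 0.43²·1.448² + 0.57²·2.33² + 2·0.47·0.43·0.57·1.448·2.33 = 2.9288 (%²).
σ_p = √2.9288 = 1.711%.
VaR = 2.576 × 1.711% = 4.408%; on $50,000,000 that is $2,204,000.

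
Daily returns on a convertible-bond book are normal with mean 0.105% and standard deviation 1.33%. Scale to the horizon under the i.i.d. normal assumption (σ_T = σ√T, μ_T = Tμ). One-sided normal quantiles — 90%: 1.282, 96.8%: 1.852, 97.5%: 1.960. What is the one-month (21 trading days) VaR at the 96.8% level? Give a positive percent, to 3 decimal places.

9.083%

σ_{21d} = 1.33% × √21 = 6.095%; μ_{21d} = 21 × 0.105% = 2.205%.
VaR = −(2.205%) + 1.852 × 6.095% = 9.083%.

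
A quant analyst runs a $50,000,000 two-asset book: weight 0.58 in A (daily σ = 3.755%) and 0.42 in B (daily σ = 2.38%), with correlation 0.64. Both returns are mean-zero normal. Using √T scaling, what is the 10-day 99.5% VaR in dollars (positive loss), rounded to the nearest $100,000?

σ_p = √(0.58²·3.755² + 0.42²·2.38² + 2·0.64·0.58·0.42·3.755·2.38) = 2.920%.
σ_{10d} = 2.920% × √10 = 9.234%.
z(99.5%) = 2.576.
VaR = 2.576 × 9.234% = 23.787%; on $50,000,000 that is $11,893,500.

$11,900,000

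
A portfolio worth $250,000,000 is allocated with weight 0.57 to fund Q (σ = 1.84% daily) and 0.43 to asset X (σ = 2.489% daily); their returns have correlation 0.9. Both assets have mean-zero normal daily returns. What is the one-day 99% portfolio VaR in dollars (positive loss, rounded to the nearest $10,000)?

σ_p² = 0.57²·1.84² + 0.43²·2.489² + 2·0.9·0.57·0.43·1.84·2.489 = 4.2660 (%²).
σ_p = √4.2660 = 2.065%.
At 99%, z = 2.326.
VaR = 2.326 × 2.065% = 4.803%; on $250,000,000 that is $12,007,500.

$12,010,000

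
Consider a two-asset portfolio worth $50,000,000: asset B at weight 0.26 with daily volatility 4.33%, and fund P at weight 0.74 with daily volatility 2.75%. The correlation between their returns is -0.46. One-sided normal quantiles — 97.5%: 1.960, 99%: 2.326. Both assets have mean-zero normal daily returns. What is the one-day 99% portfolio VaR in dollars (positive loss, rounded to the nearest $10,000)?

σ_p² = 0.26²·4.33² + 0.74²·2.75² + 2·-0.46·0.26·0.74·4.33·2.75 = 3.3009 (%²).
σ_p = √3.3009 = 1.817%.
VaR = 2.326 × 1.817% = 4.226%; on $50,000,000 that is $2,113,000.

$2,110,000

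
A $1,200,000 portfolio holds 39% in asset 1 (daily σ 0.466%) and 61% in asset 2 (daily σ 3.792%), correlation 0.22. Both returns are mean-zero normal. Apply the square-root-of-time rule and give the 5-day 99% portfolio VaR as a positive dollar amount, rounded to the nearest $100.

σ_p = √(0.39²·0.466² + 0.61²·3.792² + 2·0.22·0.39·0.61·0.466·3.792) = 2.360%.
σ_{5d} = 2.360% × √5 = 5.277%.
z(99%) = 2.326.
VaR = 2.326 × 5.277% = 12.274%; on $1,200,000 that is $147,288.

$147,300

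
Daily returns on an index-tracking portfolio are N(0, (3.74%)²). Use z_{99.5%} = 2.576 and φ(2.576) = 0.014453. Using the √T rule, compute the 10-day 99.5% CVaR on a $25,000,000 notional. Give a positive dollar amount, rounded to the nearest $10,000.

σ_{10d} = 3.74% × √10 = 11.827%.
ES multiplier = φ(z)/(1−α) = 0.014453/0.005 = 2.891.
ES = 11.827% × 2.891 = 34.192%; on $25,000,000: $8,548,000.

$8,550,000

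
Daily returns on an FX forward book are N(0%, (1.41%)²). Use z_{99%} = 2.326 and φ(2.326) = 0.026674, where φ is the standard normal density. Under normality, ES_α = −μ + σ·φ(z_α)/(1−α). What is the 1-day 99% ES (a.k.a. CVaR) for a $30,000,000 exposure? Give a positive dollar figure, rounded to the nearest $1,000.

Tail multiplier: φ(z)/(1−α) = 0.026674 / 0.01 = 2.667.
ES = 1.41% × 2.667 = 3.760%.
On $30,000,000: 0.03760 × $30,000,000 = $1,128,000.

$1,128,000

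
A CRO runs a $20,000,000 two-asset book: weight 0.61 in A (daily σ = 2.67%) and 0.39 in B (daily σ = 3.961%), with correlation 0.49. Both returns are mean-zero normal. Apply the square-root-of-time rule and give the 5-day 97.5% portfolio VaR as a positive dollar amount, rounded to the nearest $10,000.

$2,400,000

σ_p = √(0.61²·2.67² + 0.39²·3.961² + 2·0.49·0.61·0.39·2.67·3.961) = 2.739%.
σ_{5d} = 2.739% × √5 = 6.125%.
z(97.5%) = 1.960.
VaR = 1.960 × 6.125% = 12.005%; on $20,000,000 that is $2,401,000.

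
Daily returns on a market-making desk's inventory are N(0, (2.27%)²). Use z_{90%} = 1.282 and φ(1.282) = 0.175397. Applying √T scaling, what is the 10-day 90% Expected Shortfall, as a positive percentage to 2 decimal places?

12.59%

σ_{10d} = 2.27% × √10 = 7.178%.
ES multiplier = φ(z)/(1−α) = 0.175397/0.1 = 1.754.
ES = 7.178% × 1.754 = 12.590%.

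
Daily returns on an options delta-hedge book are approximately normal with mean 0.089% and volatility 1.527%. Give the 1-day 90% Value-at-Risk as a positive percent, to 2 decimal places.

1.87%

At 90% one-sided, z = 1.282.
VaR = −μ + z·σ = −(0.089%) + 1.282 × 1.527% = 1.869%.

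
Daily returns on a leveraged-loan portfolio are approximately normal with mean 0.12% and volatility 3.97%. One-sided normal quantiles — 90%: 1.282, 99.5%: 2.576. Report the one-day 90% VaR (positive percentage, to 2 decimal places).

VaR = −μ + z·σ = −(0.12%) + 1.282 × 3.97% = 4.970%.

4.97%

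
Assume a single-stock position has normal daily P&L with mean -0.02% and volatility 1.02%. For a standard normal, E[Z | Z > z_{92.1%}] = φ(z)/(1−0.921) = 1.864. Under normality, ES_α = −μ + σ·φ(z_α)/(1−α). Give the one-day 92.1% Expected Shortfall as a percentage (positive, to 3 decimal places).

1.921%

ES = −(-0.02%) + 1.02% × 1.864 = 1.921%.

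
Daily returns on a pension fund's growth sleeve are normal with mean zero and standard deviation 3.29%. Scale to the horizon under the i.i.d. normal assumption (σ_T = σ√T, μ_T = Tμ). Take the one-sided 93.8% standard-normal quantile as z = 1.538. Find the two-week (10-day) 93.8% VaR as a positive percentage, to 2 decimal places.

16.00%

σ_{10d} = 3.29% × √10 = 10.404%.
VaR = 1.538 × 10.404% = 16.001%.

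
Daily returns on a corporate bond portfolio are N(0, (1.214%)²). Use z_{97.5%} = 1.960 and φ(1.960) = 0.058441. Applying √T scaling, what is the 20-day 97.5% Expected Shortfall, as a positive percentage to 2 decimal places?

12.69%

σ_{20d} = 1.214% × √20 = 5.429%.
ES multiplier = φ(z)/(1−α) = 0.058441/0.025 = 2.338.
ES = 5.429% × 2.338 = 12.693%.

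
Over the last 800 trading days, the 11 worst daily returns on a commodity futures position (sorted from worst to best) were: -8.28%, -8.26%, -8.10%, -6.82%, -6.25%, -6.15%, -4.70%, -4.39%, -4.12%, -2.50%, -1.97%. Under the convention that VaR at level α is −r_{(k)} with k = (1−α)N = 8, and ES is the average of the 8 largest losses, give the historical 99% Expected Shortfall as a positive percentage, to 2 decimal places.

The 8 worst returns sum to -52.95%.
ES = −(-52.95%) / 8 = 6.61875% ≈ 6.62%.

6.62%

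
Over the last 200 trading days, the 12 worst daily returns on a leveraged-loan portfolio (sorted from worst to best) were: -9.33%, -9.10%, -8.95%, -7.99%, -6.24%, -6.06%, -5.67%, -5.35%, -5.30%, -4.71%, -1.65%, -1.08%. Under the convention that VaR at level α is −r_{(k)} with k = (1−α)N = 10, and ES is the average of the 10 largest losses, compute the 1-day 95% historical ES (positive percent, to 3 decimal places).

6.870%

The 10 worst returns sum to -68.70%.
ES = −(-68.70%) / 10 = 6.87% ≈ 6.870%.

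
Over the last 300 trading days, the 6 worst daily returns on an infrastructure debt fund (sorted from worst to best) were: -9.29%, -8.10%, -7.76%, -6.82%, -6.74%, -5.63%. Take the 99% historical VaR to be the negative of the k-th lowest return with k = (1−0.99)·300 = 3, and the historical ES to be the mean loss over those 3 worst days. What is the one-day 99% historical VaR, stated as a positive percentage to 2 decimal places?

7.76%

k = 3; the 3rd lowest return is -7.76%, so VaR = 7.76%.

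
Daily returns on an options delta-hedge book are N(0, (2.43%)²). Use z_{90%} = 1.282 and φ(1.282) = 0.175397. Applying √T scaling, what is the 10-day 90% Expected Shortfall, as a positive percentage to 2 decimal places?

13.48%

σ_{10d} = 2.43% × √10 = 7.684%.
ES multiplier = φ(z)/(1−α) = 0.175397/0.1 = 1.754.
ES = 7.684% × 1.754 = 13.478%.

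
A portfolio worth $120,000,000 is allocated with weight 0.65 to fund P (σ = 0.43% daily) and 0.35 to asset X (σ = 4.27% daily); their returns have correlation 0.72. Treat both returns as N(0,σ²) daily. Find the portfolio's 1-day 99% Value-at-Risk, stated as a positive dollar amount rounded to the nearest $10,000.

σ_p² = 0.65²·0.43² + 0.35²·4.27² + 2·0.72·0.65·0.35·0.43·4.27 = 2.9132 (%²).
σ_p = √2.9132 = 1.707%.
At 99%, z = 2.326.
VaR = 2.326 × 1.707% = 3.970%; on $120,000,000 that is $4,764,000.

$4,760,000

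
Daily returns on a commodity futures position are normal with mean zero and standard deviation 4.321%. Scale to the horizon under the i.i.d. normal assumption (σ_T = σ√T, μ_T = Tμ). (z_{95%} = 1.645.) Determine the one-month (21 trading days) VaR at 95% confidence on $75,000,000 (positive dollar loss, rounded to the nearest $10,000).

σ_{21d} = 4.321% × √21 = 19.801%.
VaR = 1.645 × 19.801% = 32.573%.
On $75,000,000: 0.32573 × $75,000,000 = $24,429,750.

$24,430,000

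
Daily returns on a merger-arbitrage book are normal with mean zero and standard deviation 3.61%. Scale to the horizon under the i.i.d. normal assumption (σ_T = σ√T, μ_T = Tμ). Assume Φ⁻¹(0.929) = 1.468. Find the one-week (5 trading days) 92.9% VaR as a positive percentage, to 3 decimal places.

σ_{5d} = 3.61% × √5 = 8.072%.
VaR = 1.468 × 8.072% = 11.850%.

11.850%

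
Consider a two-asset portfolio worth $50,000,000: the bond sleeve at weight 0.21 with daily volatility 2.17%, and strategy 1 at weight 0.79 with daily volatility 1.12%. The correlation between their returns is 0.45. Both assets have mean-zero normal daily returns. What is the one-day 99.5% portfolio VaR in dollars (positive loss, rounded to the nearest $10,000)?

$1,500,000

σ_p² = 0.21²·2.17² + 0.79²·1.12² + 2·0.45·0.21·0.79·2.17·1.12 = 1.3534 (%²).
σ_p = √1.3534 = 1.163%.
At 99.5%, z = 2.576.
VaR = 2.576 × 1.163% = 2.996%; on $50,000,000 that is $1,498,000.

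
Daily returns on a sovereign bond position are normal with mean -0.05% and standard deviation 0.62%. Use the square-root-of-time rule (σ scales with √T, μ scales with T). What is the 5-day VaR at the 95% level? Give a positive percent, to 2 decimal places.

2.53%

At 95%, z = 1.645.
σ_{5d} = 0.62% × √5 = 1.386%; μ_{5d} = 5 × -0.05% = -0.250%.
VaR = −(-0.250%) + 1.645 × 1.386% = 2.530%.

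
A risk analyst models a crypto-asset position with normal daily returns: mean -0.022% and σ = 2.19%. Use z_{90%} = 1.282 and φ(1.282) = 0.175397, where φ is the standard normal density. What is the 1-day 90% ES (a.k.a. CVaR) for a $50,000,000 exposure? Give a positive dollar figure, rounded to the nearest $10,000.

Tail multiplier: φ(z)/(1−α) = 0.175397 / 0.1 = 1.754.
ES = −(-0.022%) + 2.19% × 1.754 = 3.863%.
On $50,000,000: 0.03863 × $50,000,000 = $1,931,500.

$1,930,000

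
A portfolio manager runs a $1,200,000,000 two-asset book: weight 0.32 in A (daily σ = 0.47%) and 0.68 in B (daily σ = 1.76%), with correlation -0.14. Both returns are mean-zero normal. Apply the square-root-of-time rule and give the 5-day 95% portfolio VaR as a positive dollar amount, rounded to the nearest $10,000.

σ_p = √(0.32²·0.47² + 0.68²·1.76² + 2·-0.14·0.32·0.68·0.47·1.76) = 1.185%.
σ_{5d} = 1.185% × √5 = 2.650%.
z(95%) = 1.645.
VaR = 1.645 × 2.650% = 4.359%; on $1,200,000,000 that is $52,308,000.

$52,310,000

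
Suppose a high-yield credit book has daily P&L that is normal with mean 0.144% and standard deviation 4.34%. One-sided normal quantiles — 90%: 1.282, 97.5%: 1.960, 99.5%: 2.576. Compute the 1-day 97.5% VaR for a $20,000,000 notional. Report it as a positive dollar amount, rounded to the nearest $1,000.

VaR = −μ + z·σ = −(0.144%) + 1.960 × 4.34% = 8.362%.
On $20,000,000: 0.08362 × $20,000,000 = $1,672,400.

$1,672,000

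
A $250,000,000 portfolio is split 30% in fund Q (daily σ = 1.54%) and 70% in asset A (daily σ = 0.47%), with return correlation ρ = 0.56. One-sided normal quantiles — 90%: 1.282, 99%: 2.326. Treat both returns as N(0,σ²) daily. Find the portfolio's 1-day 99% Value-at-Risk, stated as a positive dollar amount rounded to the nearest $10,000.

$4,080,000

σ_p² = 0.3²·1.54² + 0.7²·0.47² + 2·0.56·0.3·0.7·1.54·0.47 = 0.4919 (%²).
σ_p = √0.4919 = 0.701%.
VaR = 2.326 × 0.701% = 1.631%; on $250,000,000 that is $4,077,500.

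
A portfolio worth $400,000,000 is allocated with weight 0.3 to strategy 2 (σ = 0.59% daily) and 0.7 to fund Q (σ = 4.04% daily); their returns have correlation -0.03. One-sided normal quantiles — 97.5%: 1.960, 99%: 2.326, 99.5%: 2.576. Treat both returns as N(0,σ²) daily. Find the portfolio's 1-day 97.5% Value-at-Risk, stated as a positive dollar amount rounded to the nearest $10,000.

σ_p² = 0.3²·0.59² + 0.7²·4.04² + 2·-0.03·0.3·0.7·0.59·4.04 = 7.9989 (%²).
σ_p = √7.9989 = 2.828%.
VaR = 1.960 × 2.828% = 5.543%; on $400,000,000 that is $22,172,000.

$22,170,000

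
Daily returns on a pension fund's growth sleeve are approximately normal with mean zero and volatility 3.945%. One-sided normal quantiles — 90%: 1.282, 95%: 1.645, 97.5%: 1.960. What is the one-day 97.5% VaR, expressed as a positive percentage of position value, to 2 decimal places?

VaR = z·σ = 1.960 × 3.945% = 7.732%.

7.73%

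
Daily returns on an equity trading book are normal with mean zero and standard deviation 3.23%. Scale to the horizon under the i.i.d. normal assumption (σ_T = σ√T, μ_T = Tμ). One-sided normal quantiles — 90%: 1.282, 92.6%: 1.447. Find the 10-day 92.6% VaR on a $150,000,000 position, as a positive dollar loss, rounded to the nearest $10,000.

$22,170,000

σ_{10d} = 3.23% × √10 = 10.214%.
VaR = 1.447 × 10.214% = 14.780%.
On $150,000,000: 0.14780 × $150,000,000 = $22,170,000.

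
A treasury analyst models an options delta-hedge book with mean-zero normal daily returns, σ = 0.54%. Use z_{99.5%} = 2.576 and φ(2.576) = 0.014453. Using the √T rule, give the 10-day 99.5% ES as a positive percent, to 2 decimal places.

σ_{10d} = 0.54% × √10 = 1.708%.
ES multiplier = φ(z)/(1−α) = 0.014453/0.005 = 2.891.
ES = 1.708% × 2.891 = 4.938%.

4.94%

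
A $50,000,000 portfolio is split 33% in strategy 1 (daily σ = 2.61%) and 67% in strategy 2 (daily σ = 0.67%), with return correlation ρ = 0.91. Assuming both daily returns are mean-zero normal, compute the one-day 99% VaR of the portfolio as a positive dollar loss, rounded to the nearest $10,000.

σ_p² = 0.33²·2.61² + 0.67²·0.67² + 2·0.91·0.33·0.67·2.61·0.67 = 1.6470 (%²).
σ_p = √1.6470 = 1.283%.
At 99%, z = 2.326.
VaR = 2.326 × 1.283% = 2.984%; on $50,000,000 that is $1,492,000.

$1,490,000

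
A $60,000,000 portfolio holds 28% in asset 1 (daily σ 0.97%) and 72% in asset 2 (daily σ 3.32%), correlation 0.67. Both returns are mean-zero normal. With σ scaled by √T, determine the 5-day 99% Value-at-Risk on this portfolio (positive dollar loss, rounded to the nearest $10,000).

σ_p = √(0.28²·0.97² + 0.72²·3.32² + 2·0.67·0.28·0.72·0.97·3.32) = 2.580%.
σ_{5d} = 2.580% × √5 = 5.769%.
z(99%) = 2.326.
VaR = 2.326 × 5.769% = 13.419%; on $60,000,000 that is $8,051,400.

$8,050,000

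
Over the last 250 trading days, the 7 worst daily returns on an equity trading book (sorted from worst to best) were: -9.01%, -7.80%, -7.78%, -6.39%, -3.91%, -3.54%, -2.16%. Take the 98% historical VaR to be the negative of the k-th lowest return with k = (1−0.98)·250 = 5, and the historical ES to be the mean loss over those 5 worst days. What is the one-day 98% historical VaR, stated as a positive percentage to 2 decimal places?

3.91%

k = 5; the 5th lowest return is -3.91%, so VaR = 3.91%.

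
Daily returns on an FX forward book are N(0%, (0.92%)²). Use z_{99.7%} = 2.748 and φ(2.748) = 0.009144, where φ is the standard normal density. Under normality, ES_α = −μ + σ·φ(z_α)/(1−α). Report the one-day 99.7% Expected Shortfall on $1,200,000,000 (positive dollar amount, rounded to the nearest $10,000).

$33,650,000

Tail multiplier: φ(z)/(1−α) = 0.009144 / 0.003 = 3.048.
ES = 0.92% × 3.048 = 2.804%.
On $1,200,000,000: 0.02804 × $1,200,000,000 = $33,648,000.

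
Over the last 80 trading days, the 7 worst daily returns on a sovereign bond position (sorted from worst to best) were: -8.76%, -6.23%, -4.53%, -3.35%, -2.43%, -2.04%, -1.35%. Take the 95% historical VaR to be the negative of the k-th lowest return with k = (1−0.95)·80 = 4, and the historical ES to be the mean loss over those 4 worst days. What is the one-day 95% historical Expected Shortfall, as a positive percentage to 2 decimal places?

The 4 worst returns sum to -22.87%.
ES = −(-22.87%) / 4 = 5.7175% ≈ 5.72%.

5.72%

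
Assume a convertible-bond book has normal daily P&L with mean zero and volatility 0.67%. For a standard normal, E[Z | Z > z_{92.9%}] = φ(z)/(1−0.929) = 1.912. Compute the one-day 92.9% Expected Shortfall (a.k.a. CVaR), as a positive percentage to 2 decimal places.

1.28%

ES = 0.67% × 1.912 = 1.281%.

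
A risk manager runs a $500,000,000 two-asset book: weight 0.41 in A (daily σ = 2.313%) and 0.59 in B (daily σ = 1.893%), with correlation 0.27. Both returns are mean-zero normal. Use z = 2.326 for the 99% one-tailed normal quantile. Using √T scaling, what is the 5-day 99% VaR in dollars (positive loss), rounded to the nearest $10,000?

$42,880,000

σ_p = √(0.41²·2.313² + 0.59²·1.893² + 2·0.27·0.41·0.59·2.313·1.893) = 1.649%.
σ_{5d} = 1.649% × √5 = 3.687%.
VaR = 2.326 × 3.687% = 8.576%; on $500,000,000 that is $42,880,000.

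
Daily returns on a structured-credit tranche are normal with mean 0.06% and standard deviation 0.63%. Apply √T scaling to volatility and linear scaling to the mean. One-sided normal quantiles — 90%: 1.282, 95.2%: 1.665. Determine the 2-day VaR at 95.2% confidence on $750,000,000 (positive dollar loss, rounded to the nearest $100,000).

$10,200,000

σ_{2d} = 0.63% × √2 = 0.891%; μ_{2d} = 2 × 0.06% = 0.120%.
VaR = −(0.120%) + 1.665 × 0.891% = 1.364%.
On $750,000,000: 0.01364 × $750,000,000 = $10,230,000.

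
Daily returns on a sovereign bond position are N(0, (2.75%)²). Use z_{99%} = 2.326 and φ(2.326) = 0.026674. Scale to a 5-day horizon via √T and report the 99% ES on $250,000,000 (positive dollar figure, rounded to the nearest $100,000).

σ_{5d} = 2.75% × √5 = 6.149%.
ES multiplier = φ(z)/(1−α) = 0.026674/0.01 = 2.667.
ES = 6.149% × 2.667 = 16.399%; on $250,000,000: $40,997,500.

$41,000,000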